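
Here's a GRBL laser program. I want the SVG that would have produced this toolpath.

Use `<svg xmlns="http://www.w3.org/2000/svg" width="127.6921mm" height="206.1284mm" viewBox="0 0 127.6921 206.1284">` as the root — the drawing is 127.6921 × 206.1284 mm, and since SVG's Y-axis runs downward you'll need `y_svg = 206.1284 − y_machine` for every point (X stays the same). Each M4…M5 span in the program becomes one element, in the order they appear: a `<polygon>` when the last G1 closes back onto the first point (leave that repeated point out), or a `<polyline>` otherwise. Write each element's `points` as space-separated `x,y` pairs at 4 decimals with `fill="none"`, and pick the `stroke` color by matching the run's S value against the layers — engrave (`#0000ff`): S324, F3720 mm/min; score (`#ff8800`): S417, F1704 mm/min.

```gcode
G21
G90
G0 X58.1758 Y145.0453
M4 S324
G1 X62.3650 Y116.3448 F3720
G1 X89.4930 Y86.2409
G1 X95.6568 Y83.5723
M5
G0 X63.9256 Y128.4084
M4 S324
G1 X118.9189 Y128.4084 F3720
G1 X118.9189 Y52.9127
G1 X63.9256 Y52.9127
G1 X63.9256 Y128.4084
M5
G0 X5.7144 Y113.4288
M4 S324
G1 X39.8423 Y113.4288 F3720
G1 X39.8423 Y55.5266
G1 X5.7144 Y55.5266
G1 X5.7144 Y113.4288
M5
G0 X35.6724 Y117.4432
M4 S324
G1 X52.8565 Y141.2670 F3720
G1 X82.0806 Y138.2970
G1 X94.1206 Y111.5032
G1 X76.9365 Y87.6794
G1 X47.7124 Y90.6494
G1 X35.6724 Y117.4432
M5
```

Each laser-on run becomes one SVG element. Flip Y back into SVG space with y_svg = 206.1284 − y_machine. Every run uses S324, so all elements get stroke `#0000ff` (engrave).

Run 1: The run is open, so emit a `<polyline>` with points (Y-flipped): 58.1758,61.0831 62.3650,89.7836 89.4930,119.8875 95.6568,122.5561.

Run 2: The run returns to its start, so emit a `<polygon>` with points (Y-flipped): 63.9256,77.7200 118.9189,77.7200 118.9189,153.2157 63.9256,153.2157.

Run 3: The run returns to its start, so emit a `<polygon>` with points (Y-flipped): 5.7144,92.6996 39.8423,92.6996 39.8423,150.6018 5.7144,150.6018.

Run 4: The run returns to its start, so emit a `<polygon>` with points (Y-flipped): 35.6724,88.6852 52.8565,64.8614 82.0806,67.8314 94.1206,94.6252 76.9365,118.4490 47.7124,115.4790.

<svg xmlns="http://www.w3.org/2000/svg" width="127.6921mm" height="206.1284mm" viewBox="0 0 127.6921 206.1284">
  <polyline points="58.1758,61.0831 62.3650,89.7836 89.4930,119.8875 95.6568,122.5561" fill="none" stroke="#0000ff"/>
  <polygon points="63.9256,77.7200 118.9189,77.7200 118.9189,153.2157 63.9256,153.2157" fill="none" stroke="#0000ff"/>
  <polygon points="5.7144,92.6996 39.8423,92.6996 39.8423,150.6018 5.7144,150.6018" fill="none" stroke="#0000ff"/>
  <polygon points="35.6724,88.6852 52.8565,64.8614 82.0806,67.8314 94.1206,94.6252 76.9365,118.4490 47.7124,115.4790" fill="none" stroke="#0000ff"/>
</svg>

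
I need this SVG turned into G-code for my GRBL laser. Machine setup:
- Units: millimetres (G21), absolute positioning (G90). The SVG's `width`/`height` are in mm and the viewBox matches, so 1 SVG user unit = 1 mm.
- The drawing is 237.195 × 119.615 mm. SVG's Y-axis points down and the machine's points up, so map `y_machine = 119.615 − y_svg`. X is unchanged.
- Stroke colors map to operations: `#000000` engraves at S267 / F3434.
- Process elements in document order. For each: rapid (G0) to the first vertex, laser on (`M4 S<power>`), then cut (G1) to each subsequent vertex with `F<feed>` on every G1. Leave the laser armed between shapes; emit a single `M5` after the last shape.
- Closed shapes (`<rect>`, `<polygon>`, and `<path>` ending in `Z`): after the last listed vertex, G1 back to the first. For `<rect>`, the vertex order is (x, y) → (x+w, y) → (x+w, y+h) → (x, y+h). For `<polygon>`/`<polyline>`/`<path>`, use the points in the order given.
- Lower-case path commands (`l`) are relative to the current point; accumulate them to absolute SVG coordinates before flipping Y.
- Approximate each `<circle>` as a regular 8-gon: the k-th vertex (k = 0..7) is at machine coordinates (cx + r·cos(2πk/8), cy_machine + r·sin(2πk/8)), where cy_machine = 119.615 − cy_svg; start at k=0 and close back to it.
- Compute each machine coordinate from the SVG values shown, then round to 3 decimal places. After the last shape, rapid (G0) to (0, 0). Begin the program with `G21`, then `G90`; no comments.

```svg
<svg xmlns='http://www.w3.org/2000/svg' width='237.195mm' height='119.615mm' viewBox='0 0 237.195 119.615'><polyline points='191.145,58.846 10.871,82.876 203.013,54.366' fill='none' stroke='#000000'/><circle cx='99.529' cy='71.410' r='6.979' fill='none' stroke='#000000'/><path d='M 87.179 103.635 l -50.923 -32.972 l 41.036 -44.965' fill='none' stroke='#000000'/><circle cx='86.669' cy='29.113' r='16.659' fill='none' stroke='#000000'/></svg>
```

G21
G90
G0 X191.145 Y60.769
M4 S267
G1 X10.871 Y36.739 F3434
G1 X203.013 Y65.249 F3434
G0 X106.508 Y48.205
M4 S267
G1 X104.464 Y53.140 F3434
G1 X99.529 Y55.184 F3434
G1 X94.594 Y53.140 F3434
G1 X92.550 Y48.205 F3434
G1 X94.594 Y43.270 F3434
G1 X99.529 Y41.226 F3434
G1 X104.464 Y43.270 F3434
G1 X106.508 Y48.205 F3434
G0 X87.179 Y15.980
M4 S267
G1 X36.256 Y48.952 F3434
G1 X77.292 Y93.917 F3434
G0 X103.328 Y90.502
M4 S267
G1 X98.449 Y102.282 F3434
G1 X86.669 Y107.161 F3434
G1 X74.889 Y102.282 F3434
G1 X70.010 Y90.502 F3434
G1 X74.889 Y78.722 F3434
G1 X86.669 Y73.843 F3434
G1 X98.449 Y78.722 F3434
G1 X103.328 Y90.502 F3434
M5
G0 X0.000 Y0.000

1 u = 1 mm; y_m = 119.615 − y.

[1] `<polyline>` open polyline, #000000→engrave S267 F3434: (191.145,60.769) → (10.871,36.739) → (203.013,65.249)

[2] `<circle>` circle, #000000→engrave S267 F3434: (106.508,48.205) → (104.464,53.140) → (99.529,55.184) → (94.594,53.140) → (92.550,48.205) → (94.594,43.270) → (99.529,41.226) → (104.464,43.270) → (106.508,48.205) (closed)

[3] `<path>` open polyline, #000000→engrave S267 F3434: (87.179,15.980) → (36.256,48.952) → (77.292,93.917)

[4] `<circle>` circle, #000000→engrave S267 F3434: (103.328,90.502) → (98.449,102.282) → (86.669,107.161) → (74.889,102.282) → (70.010,90.502) → (74.889,78.722) → (86.669,73.843) → (98.449,78.722) → (103.328,90.502) (closed)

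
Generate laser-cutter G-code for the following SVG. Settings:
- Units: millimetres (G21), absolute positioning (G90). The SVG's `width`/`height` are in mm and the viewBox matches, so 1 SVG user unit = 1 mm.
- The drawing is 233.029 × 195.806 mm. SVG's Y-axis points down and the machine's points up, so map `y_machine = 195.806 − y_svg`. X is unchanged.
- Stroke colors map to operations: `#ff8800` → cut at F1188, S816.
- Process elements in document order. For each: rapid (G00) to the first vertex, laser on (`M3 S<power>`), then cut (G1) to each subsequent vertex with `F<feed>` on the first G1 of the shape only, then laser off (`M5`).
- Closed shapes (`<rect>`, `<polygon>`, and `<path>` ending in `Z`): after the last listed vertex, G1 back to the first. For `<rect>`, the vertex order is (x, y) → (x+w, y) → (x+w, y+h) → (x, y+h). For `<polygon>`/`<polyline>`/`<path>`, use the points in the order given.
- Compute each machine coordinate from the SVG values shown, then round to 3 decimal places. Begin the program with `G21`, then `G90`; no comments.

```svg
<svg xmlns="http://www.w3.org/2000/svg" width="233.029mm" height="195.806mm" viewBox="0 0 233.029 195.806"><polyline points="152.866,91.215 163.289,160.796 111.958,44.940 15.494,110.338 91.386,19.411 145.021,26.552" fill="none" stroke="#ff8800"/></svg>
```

G21
G90
G00 X152.866 Y104.591
M3 S816
G1 X163.289 Y35.010 F1188
G1 X111.958 Y150.866
G1 X15.494 Y85.468
G1 X91.386 Y176.395
G1 X145.021 Y169.254
M5

viewBox `0 0 233.029 195.806` with mm width/height → 1 unit = 1 mm. Flip: y_m = 195.806 − y_svg.

**Shape 1** — `<polyline>` open polyline, stroke `#ff8800` → cut (S816, F1188). Machine vertices: (152.866,104.591) → (163.289,35.010) → (111.958,150.866) → (15.494,85.468) → (91.386,176.395) → (145.021,169.254). Open path.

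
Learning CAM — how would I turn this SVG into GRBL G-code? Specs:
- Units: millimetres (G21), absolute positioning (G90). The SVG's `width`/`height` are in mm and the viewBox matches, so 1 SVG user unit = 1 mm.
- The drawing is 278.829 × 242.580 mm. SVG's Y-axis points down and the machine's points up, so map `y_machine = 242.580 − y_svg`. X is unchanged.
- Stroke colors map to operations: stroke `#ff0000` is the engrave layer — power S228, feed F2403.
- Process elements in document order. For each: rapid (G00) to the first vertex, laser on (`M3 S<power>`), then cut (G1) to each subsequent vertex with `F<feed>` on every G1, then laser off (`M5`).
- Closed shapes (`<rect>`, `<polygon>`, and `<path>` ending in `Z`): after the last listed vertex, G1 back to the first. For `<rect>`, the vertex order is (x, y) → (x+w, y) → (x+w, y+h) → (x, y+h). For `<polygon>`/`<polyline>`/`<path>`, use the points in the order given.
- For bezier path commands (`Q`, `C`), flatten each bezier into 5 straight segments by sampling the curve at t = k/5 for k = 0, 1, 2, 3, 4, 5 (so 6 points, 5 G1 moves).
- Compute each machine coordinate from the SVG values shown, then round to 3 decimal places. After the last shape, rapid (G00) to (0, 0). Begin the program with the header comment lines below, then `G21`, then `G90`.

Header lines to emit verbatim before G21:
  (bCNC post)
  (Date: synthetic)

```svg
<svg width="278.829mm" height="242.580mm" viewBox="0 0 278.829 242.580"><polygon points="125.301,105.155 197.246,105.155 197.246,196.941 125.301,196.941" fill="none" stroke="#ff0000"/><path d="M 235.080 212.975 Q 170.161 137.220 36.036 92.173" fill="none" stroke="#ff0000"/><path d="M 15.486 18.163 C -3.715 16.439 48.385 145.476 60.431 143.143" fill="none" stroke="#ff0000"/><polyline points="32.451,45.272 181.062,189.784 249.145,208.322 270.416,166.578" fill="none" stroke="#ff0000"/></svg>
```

(bCNC post)
(Date: synthetic)
G21
G90
G00 X125.301 Y137.425
M3 S228
G1 X197.246 Y137.425 F2403
G1 X197.246 Y45.639 F2403
G1 X125.301 Y45.639 F2403
G1 X125.301 Y137.425 F2403
M5
G00 X235.080 Y29.605
M3 S228
G1 X206.344 Y58.679 F2403
G1 X172.072 Y85.296 F2403
G1 X132.263 Y109.456 F2403
G1 X86.918 Y131.160 F2403
G1 X36.036 Y150.407 F2403
M5
G00 X15.486 Y224.417
M3 S228
G1 X11.631 Y211.857 F2403
G1 X19.543 Y180.497 F2403
G1 X33.877 Y142.919 F2403
G1 X49.288 Y111.705 F2403
G1 X60.431 Y99.437 F2403
M5
G00 X32.451 Y197.308
M3 S228
G1 X181.062 Y52.796 F2403
G1 X249.145 Y34.258 F2403
G1 X270.416 Y76.002 F2403
M5
G00 X0.000 Y0.000

viewBox `0 0 278.829 242.580` with mm width/height → 1 unit = 1 mm. Flip: y_m = 242.580 − y_svg.

**Shape 1** — `<polygon>` rectangle, stroke `#ff0000` → engrave (S228, F2403). Machine vertices: (125.301,137.425) → (197.246,137.425) → (197.246,45.639) → (125.301,45.639) → (125.301,137.425). Closed: final G1 returns to the first vertex.

**Shape 2** — `<path>` quadratic bezier, stroke `#ff0000` → engrave (S228, F2403). Control points (SVG): P0=(235.080,212.975), P1=(170.161,137.220), P2=(36.036,92.173); sampled at t=k/5. Machine vertices: (235.080,29.605) → (206.344,58.679) → (172.072,85.296) → (132.263,109.456) → (86.918,131.160) → (36.036,150.407). Open path.

**Shape 3** — `<path>` cubic bezier, stroke `#ff0000` → engrave (S228, F2403). Control points (SVG): P0=(15.486,18.163), P1=(-3.715,16.439), P2=(48.385,145.476), P3=(60.431,143.143); sampled at t=k/5. Machine vertices: (15.486,224.417) → (11.631,211.857) → (19.543,180.497) → (33.877,142.919) → (49.288,111.705) → (60.431,99.437). Open path.

**Shape 4** — `<polyline>` open polyline, stroke `#ff0000` → engrave (S228, F2403). Machine vertices: (32.451,197.308) → (181.062,52.796) → (249.145,34.258) → (270.416,76.002). Open path.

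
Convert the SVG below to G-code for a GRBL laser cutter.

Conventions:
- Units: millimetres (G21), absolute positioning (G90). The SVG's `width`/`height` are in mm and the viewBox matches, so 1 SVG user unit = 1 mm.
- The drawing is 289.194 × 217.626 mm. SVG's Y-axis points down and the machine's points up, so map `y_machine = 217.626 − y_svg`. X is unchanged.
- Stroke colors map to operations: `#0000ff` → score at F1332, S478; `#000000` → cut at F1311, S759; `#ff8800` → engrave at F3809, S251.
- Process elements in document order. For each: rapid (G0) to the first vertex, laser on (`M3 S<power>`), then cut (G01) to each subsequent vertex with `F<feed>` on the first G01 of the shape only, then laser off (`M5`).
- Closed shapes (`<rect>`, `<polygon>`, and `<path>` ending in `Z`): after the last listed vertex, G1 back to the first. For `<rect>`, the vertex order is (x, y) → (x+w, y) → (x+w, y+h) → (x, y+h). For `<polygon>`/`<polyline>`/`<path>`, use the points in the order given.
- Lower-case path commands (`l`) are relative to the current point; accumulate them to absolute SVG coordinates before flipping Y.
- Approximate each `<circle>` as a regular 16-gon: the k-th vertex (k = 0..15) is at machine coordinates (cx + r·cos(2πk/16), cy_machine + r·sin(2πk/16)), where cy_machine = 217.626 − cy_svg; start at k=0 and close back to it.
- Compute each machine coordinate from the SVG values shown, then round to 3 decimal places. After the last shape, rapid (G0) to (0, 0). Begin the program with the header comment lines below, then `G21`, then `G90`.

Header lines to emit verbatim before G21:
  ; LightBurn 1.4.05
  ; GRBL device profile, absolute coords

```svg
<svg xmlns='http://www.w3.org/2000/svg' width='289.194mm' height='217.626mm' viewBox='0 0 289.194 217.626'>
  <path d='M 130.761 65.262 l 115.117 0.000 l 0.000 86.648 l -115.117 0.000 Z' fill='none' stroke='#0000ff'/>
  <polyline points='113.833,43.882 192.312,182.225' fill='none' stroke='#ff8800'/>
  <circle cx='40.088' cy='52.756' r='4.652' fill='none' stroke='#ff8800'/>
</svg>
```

1 u = 1 mm; y_m = 217.626 − y.

[1] `<path>` rectangle, #0000ff→score S478 F1332: (130.761,152.364) → (245.878,152.364) → (245.878,65.716) → (130.761,65.716) → (130.761,152.364) (closed)

[2] `<polyline>` line segment, #ff8800→engrave S251 F3809: (113.833,173.744) → (192.312,35.401)

[3] `<circle>` circle, #ff8800→engrave S251 F3809: (44.740,164.870) → (44.386,166.650) → (43.377,168.159) → (41.868,169.168) → (40.088,169.522) → (38.308,169.168) → (36.799,168.159) → (35.790,166.650) → (35.436,164.870) → (35.790,163.090) → (36.799,161.581) → (38.308,160.572) → (40.088,160.218) → (41.868,160.572) → (43.377,161.581) → (44.386,163.090) → (44.740,164.870) (closed)

; LightBurn 1.4.05
; GRBL device profile, absolute coords
G21
G90
G0 X130.761 Y152.364
M3 S478
G01 X245.878 Y152.364 F1332
G01 X245.878 Y65.716
G01 X130.761 Y65.716
G01 X130.761 Y152.364
M5
G0 X113.833 Y173.744
M3 S251
G01 X192.312 Y35.401 F3809
M5
G0 X44.740 Y164.870
M3 S251
G01 X44.386 Y166.650 F3809
G01 X43.377 Y168.159
G01 X41.868 Y169.168
G01 X40.088 Y169.522
G01 X38.308 Y169.168
G01 X36.799 Y168.159
G01 X35.790 Y166.650
G01 X35.436 Y164.870
G01 X35.790 Y163.090
G01 X36.799 Y161.581
G01 X38.308 Y160.572
G01 X40.088 Y160.218
G01 X41.868 Y160.572
G01 X43.377 Y161.581
G01 X44.386 Y163.090
G01 X44.740 Y164.870
M5
G0 X0.000 Y0.000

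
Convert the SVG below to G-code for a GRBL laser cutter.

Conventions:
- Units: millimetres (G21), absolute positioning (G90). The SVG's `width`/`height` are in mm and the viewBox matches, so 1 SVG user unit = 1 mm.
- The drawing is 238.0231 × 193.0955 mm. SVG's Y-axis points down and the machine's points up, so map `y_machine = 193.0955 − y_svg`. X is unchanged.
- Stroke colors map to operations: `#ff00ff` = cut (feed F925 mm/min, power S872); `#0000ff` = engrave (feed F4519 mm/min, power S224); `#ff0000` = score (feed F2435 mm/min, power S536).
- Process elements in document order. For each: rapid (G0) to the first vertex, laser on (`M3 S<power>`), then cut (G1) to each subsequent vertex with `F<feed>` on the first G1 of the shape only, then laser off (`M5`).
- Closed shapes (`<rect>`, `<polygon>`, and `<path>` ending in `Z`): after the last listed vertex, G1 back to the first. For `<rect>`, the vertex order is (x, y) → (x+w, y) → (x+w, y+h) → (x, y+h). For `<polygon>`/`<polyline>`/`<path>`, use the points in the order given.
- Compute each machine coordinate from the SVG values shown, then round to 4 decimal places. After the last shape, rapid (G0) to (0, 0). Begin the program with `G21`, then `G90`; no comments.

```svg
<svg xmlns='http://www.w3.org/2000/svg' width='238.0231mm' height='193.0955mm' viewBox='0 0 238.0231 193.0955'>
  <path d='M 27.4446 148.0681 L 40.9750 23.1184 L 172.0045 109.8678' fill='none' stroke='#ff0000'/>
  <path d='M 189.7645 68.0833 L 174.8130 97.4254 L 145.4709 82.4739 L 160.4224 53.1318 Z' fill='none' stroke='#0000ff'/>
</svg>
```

viewBox `0 0 238.0231 193.0955` with mm width/height → 1 unit = 1 mm. Flip: y_m = 193.0955 − y_svg.

**Shape 1** — `<path>` open polyline, stroke `#ff0000` → score (S536, F2435). Machine vertices: (27.4446,45.0274) → (40.9750,169.9771) → (172.0045,83.2277). Open path.

**Shape 2** — `<path>` regular polygon, stroke `#0000ff` → engrave (S224, F4519). Machine vertices: (189.7645,125.0122) → (174.8130,95.6701) → (145.4709,110.6216) → (160.4224,139.9637) → (189.7645,125.0122). Closed: final G1 returns to the first vertex.

G21
G90
G0 X27.4446 Y45.0274
M3 S536
G1 X40.9750 Y169.9771 F2435
G1 X172.0045 Y83.2277
M5
G0 X189.7645 Y125.0122
M3 S224
G1 X174.8130 Y95.6701 F4519
G1 X145.4709 Y110.6216
G1 X160.4224 Y139.9637
G1 X189.7645 Y125.0122
M5
G0 X0.0000 Y0.0000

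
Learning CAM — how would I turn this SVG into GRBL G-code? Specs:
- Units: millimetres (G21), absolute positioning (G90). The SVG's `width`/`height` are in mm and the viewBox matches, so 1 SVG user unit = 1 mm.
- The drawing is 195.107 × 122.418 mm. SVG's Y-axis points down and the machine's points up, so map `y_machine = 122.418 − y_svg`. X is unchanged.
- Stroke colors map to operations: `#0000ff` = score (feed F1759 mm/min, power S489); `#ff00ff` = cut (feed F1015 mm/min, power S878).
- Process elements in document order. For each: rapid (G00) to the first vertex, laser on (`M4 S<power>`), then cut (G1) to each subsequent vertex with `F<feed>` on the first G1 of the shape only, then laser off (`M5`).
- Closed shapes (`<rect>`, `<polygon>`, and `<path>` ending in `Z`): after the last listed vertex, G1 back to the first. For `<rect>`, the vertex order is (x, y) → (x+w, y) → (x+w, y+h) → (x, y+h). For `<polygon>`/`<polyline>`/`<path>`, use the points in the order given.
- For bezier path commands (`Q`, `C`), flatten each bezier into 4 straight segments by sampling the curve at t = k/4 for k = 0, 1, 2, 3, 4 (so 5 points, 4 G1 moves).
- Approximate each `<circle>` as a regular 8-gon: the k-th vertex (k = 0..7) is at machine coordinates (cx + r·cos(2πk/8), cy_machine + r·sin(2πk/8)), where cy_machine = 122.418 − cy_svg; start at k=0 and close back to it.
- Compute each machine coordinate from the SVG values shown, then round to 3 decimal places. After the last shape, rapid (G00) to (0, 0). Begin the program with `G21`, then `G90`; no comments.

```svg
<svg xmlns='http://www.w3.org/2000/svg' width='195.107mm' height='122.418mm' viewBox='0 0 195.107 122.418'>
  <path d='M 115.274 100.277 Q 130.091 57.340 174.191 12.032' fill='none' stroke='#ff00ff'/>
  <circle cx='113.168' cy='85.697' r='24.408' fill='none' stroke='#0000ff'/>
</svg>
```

G21
G90
G00 X115.274 Y22.141
M4 S878
G1 X124.513 Y43.758 F1015
G1 X137.412 Y65.671
G1 X153.971 Y87.880
G1 X174.191 Y110.386
M5
G00 X137.576 Y36.721
M4 S489
G1 X130.427 Y53.980 F1759
G1 X113.168 Y61.129
G1 X95.909 Y53.980
G1 X88.760 Y36.721
G1 X95.909 Y19.462
G1 X113.168 Y12.313
G1 X130.427 Y19.462
G1 X137.576 Y36.721
M5
G00 X0.000 Y0.000

viewBox `0 0 195.107 122.418` with mm width/height → 1 unit = 1 mm. Flip: y_m = 122.418 − y_svg.

**Shape 1** — `<path>` quadratic bezier, stroke `#ff00ff` → cut (S878, F1015). Control points (SVG): P0=(115.274,100.277), P1=(130.091,57.340), P2=(174.191,12.032); sampled at t=k/4. Machine vertices: (115.274,22.141) → (124.513,43.758) → (137.412,65.671) → (153.971,87.880) → (174.191,110.386). Open path.

**Shape 2** — `<circle>` circle, stroke `#0000ff` → score (S489, F1759). Machine vertices: (137.576,36.721) → (130.427,53.980) → (113.168,61.129) → (95.909,53.980) → (88.760,36.721) → (95.909,19.462) → (113.168,12.313) → (130.427,19.462) → (137.576,36.721). Closed: final G1 returns to the first vertex.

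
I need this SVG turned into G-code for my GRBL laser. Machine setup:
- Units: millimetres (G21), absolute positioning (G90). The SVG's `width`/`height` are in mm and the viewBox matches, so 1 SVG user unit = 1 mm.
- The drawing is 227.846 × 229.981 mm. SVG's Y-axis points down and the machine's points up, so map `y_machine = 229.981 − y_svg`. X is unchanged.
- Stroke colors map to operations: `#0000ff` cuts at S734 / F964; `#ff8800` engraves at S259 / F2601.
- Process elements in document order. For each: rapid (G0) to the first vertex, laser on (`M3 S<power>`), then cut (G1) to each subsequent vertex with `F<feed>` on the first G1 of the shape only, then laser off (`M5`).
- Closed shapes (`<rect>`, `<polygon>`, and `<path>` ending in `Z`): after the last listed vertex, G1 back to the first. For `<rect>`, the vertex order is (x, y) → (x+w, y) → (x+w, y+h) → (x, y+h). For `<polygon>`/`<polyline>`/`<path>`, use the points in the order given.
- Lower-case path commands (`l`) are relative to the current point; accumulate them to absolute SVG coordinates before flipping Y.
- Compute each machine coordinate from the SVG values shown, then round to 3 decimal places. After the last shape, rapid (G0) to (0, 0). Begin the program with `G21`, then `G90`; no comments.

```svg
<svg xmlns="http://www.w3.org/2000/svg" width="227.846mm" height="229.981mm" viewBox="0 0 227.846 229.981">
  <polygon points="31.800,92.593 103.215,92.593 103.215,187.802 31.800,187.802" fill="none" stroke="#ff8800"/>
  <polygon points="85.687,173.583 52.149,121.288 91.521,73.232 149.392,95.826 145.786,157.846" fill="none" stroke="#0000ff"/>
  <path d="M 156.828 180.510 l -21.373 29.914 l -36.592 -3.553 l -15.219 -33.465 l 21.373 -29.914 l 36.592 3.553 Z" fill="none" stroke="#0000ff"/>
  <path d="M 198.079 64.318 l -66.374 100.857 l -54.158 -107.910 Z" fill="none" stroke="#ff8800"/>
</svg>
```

G21
G90
G0 X31.800 Y137.388
M3 S259
G1 X103.215 Y137.388 F2601
G1 X103.215 Y42.179
G1 X31.800 Y42.179
G1 X31.800 Y137.388
M5
G0 X85.687 Y56.398
M3 S734
G1 X52.149 Y108.693 F964
G1 X91.521 Y156.749
G1 X149.392 Y134.155
G1 X145.786 Y72.135
G1 X85.687 Y56.398
M5
G0 X156.828 Y49.471
M3 S734
G1 X135.455 Y19.557 F964
G1 X98.863 Y23.110
G1 X83.644 Y56.575
G1 X105.017 Y86.489
G1 X141.609 Y82.936
G1 X156.828 Y49.471
M5
G0 X198.079 Y165.663
M3 S259
G1 X131.705 Y64.806 F2601
G1 X77.547 Y172.716
G1 X198.079 Y165.663
M5
G0 X0.000 Y0.000

Since the viewBox matches the mm dimensions, user units are millimetres directly. The only transform is the Y-flip y_m = 229.981 − y_svg.

Shape 1 is a rectangle drawn with `<polygon>`. Its stroke #ff8800 means engrave at S259, F2601. After flipping Y the toolpath is (31.800,137.388) → (103.215,137.388) → (103.215,42.179) → (31.800,42.179) → (31.800,137.388), returning to the start.

Shape 2 is a regular polygon drawn with `<polygon>`. Its stroke #0000ff means cut at S734, F964. After flipping Y the toolpath is (85.687,56.398) → (52.149,108.693) → (91.521,156.749) → (149.392,134.155) → (145.786,72.135) → (85.687,56.398), returning to the start.

Shape 3 is a regular polygon drawn with `<path>`. Its stroke #0000ff means cut at S734, F964. After flipping Y the toolpath is (156.828,49.471) → (135.455,19.557) → (98.863,23.110) → (83.644,56.575) → (105.017,86.489) → (141.609,82.936) → (156.828,49.471), returning to the start.

Shape 4 is a regular polygon drawn with `<path>`. Its stroke #ff8800 means engrave at S259, F2601. After flipping Y the toolpath is (198.079,165.663) → (131.705,64.806) → (77.547,172.716) → (198.079,165.663), returning to the start.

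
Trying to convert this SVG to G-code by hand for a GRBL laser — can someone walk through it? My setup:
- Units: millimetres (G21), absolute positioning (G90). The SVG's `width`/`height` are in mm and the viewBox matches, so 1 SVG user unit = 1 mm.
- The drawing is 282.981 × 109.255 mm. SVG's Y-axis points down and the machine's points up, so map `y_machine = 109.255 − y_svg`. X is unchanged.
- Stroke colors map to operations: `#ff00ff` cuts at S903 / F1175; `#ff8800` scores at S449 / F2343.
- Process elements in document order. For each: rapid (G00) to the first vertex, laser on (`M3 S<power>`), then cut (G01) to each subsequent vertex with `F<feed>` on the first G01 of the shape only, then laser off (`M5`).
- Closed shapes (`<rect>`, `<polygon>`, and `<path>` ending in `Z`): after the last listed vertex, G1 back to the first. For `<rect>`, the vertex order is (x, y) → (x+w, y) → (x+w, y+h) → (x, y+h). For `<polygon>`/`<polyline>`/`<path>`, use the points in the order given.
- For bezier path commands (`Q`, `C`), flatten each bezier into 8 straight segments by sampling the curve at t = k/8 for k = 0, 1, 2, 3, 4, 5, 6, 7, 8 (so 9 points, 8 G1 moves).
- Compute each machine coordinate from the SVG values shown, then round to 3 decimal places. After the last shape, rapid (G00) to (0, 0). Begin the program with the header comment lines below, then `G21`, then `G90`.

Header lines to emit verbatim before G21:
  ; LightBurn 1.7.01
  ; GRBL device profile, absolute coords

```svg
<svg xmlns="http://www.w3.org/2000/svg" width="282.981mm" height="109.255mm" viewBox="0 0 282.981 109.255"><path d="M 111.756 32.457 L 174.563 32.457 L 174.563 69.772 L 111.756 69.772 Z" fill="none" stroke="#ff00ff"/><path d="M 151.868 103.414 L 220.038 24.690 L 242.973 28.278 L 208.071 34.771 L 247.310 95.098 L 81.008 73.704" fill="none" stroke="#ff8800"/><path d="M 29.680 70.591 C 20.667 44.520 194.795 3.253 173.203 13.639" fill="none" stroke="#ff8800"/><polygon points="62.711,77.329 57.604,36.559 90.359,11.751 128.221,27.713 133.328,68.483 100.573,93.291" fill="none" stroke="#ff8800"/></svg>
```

; LightBurn 1.7.01
; GRBL device profile, absolute coords
G21
G90
G00 X111.756 Y76.798
M3 S903
G01 X174.563 Y76.798 F1175
G01 X174.563 Y39.483
G01 X111.756 Y39.483
G01 X111.756 Y76.798
M5
G00 X151.868 Y5.841
M3 S449
G01 X220.038 Y84.565 F2343
G01 X242.973 Y80.977
G01 X208.071 Y74.484
G01 X247.310 Y14.157
G01 X81.008 Y35.551
M5
G00 X29.680 Y38.664
M3 S449
G01 X34.145 Y49.022 F2343
G01 X51.339 Y60.022
G01 X76.824 Y70.879
G01 X106.159 Y80.811
G01 X134.904 Y89.034
G01 X158.619 Y94.765
G01 X172.866 Y97.220
G01 X173.203 Y95.616
M5
G00 X62.711 Y31.926
M3 S449
G01 X57.604 Y72.696 F2343
G01 X90.359 Y97.504
G01 X128.221 Y81.542
G01 X133.328 Y40.772
G01 X100.573 Y15.964
G01 X62.711 Y31.926
M5
G00 X0.000 Y0.000

1 u = 1 mm; y_m = 109.255 − y.

[1] `<path>` rectangle, #ff00ff→cut S903 F1175: (111.756,76.798) → (174.563,76.798) → (174.563,39.483) → (111.756,39.483) → (111.756,76.798) (closed)

[2] `<path>` open polyline, #ff8800→score S449 F2343: (151.868,5.841) → (220.038,84.565) → (242.973,80.977) → (208.071,74.484) → (247.310,14.157) → (81.008,35.551)

[3] `<path>` cubic bezier, #ff8800→score S449 F2343: (29.680,38.664) → (34.145,49.022) → (51.339,60.022) → (76.824,70.879) → (106.159,80.811) → (134.904,89.034) → (158.619,94.765) → (172.866,97.220) → (173.203,95.616)

[4] `<polygon>` regular polygon, #ff8800→score S449 F2343: (62.711,31.926) → (57.604,72.696) → (90.359,97.504) → (128.221,81.542) → (133.328,40.772) → (100.573,15.964) → (62.711,31.926) (closed)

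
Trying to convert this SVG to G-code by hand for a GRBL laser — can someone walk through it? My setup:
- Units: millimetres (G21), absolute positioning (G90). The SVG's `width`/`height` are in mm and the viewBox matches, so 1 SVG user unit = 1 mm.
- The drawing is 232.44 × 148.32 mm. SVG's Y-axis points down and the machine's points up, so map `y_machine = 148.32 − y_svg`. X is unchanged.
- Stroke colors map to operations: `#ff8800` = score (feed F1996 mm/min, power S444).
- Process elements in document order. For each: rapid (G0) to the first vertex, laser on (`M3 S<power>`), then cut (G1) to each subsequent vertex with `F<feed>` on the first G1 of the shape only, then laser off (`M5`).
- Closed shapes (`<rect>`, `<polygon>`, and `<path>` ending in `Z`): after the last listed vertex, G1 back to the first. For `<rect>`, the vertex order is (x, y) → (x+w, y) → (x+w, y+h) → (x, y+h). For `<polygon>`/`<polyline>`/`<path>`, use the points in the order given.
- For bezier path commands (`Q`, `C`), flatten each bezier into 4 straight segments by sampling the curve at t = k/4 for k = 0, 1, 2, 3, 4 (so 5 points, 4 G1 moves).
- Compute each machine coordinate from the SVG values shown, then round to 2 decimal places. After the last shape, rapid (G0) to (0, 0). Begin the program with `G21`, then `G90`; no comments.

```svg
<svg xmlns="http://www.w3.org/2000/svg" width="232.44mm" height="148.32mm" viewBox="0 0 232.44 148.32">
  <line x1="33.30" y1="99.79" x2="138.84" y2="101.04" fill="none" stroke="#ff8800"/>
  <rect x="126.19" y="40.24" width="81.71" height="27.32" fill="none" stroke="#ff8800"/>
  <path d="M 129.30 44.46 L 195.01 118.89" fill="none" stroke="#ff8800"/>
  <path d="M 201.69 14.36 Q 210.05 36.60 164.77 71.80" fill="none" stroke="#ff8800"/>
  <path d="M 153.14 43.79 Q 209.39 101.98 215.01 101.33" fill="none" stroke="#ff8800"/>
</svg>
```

G21
G90
G0 X33.30 Y48.53
M3 S444
G1 X138.84 Y47.28 F1996
M5
G0 X126.19 Y108.08
M3 S444
G1 X207.90 Y108.08 F1996
G1 X207.90 Y80.76
G1 X126.19 Y80.76
G1 X126.19 Y108.08
M5
G0 X129.30 Y103.86
M3 S444
G1 X195.01 Y29.43 F1996
M5
G0 X201.69 Y133.96
M3 S444
G1 X202.52 Y122.03 F1996
G1 X196.64 Y108.48
G1 X184.06 Y93.31
G1 X164.77 Y76.52
M5
G0 X153.14 Y104.53
M3 S444
G1 X178.10 Y79.11 F1996
G1 X196.73 Y61.05
G1 X209.04 Y50.34
G1 X215.01 Y46.99
M5
G0 X0.00 Y0.00

Since the viewBox matches the mm dimensions, user units are millimetres directly. The only transform is the Y-flip y_m = 148.32 − y_svg.

Shape 1 is a line segment drawn with `<line>`. Its stroke #ff8800 means score at S444, F1996. After flipping Y the toolpath is (33.30,48.53) → (138.84,47.28).

Shape 2 is a rectangle drawn with `<rect>`. Its stroke #ff8800 means score at S444, F1996. After flipping Y the toolpath is (126.19,108.08) → (207.90,108.08) → (207.90,80.76) → (126.19,80.76) → (126.19,108.08), returning to the start.

Shape 3 is a line segment drawn with `<path>`. Its stroke #ff8800 means score at S444, F1996. After flipping Y the toolpath is (129.30,103.86) → (195.01,29.43).

Shape 4 is a quadratic bezier drawn with `<path>`. Its stroke #ff8800 means score at S444, F1996. After flipping Y the toolpath is (201.69,133.96) → (202.52,122.03) → (196.64,108.48) → (184.06,93.31) → (164.77,76.52).

Shape 5 is a quadratic bezier drawn with `<path>`. Its stroke #ff8800 means score at S444, F1996. After flipping Y the toolpath is (153.14,104.53) → (178.10,79.11) → (196.73,61.05) → (209.04,50.34) → (215.01,46.99).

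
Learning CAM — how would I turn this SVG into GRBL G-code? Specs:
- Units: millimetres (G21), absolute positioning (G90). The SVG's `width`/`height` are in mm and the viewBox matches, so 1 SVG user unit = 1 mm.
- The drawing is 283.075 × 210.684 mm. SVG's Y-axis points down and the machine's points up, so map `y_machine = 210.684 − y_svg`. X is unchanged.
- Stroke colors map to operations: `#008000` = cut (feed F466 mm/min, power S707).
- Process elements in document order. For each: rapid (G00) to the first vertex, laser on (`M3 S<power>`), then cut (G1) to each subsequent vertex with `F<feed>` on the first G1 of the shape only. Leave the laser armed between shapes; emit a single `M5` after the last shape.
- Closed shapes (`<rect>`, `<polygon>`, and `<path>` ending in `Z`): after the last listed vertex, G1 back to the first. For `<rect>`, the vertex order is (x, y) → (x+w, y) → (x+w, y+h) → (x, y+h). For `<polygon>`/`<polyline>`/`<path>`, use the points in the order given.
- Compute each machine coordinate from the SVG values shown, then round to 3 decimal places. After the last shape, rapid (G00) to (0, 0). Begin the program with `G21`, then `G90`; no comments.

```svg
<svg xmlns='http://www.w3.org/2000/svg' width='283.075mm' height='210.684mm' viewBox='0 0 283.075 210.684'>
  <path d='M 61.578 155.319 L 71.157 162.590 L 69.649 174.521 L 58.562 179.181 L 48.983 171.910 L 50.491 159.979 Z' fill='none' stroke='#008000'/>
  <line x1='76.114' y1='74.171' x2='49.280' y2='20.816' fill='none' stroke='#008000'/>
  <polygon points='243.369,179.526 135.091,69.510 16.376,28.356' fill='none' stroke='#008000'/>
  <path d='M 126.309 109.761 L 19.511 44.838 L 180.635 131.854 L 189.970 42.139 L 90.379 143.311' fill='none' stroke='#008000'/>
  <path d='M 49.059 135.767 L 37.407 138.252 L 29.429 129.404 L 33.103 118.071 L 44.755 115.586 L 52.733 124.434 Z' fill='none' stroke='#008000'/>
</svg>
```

G21
G90
G00 X61.578 Y55.365
M3 S707
G1 X71.157 Y48.094 F466
G1 X69.649 Y36.163
G1 X58.562 Y31.503
G1 X48.983 Y38.774
G1 X50.491 Y50.705
G1 X61.578 Y55.365
G00 X76.114 Y136.513
M3 S707
G1 X49.280 Y189.868 F466
G00 X243.369 Y31.158
M3 S707
G1 X135.091 Y141.174 F466
G1 X16.376 Y182.328
G1 X243.369 Y31.158
G00 X126.309 Y100.923
M3 S707
G1 X19.511 Y165.846 F466
G1 X180.635 Y78.830
G1 X189.970 Y168.545
G1 X90.379 Y67.373
G00 X49.059 Y74.917
M3 S707
G1 X37.407 Y72.432 F466
G1 X29.429 Y81.280
G1 X33.103 Y92.613
G1 X44.755 Y95.098
G1 X52.733 Y86.250
G1 X49.059 Y74.917
M5
G00 X0.000 Y0.000

viewBox `0 0 283.075 210.684` with mm width/height → 1 unit = 1 mm. Flip: y_m = 210.684 − y_svg.

**Shape 1** — `<path>` regular polygon, stroke `#008000` → cut (S707, F466). Machine vertices: (61.578,55.365) → (71.157,48.094) → (69.649,36.163) → (58.562,31.503) → (48.983,38.774) → (50.491,50.705) → (61.578,55.365). Closed: final G1 returns to the first vertex.

**Shape 2** — `<line>` line segment, stroke `#008000` → cut (S707, F466). Machine vertices: (76.114,136.513) → (49.280,189.868). Open path.

**Shape 3** — `<polygon>` closed polygon, stroke `#008000` → cut (S707, F466). Machine vertices: (243.369,31.158) → (135.091,141.174) → (16.376,182.328) → (243.369,31.158). Closed: final G1 returns to the first vertex.

**Shape 4** — `<path>` open polyline, stroke `#008000` → cut (S707, F466). Machine vertices: (126.309,100.923) → (19.511,165.846) → (180.635,78.830) → (189.970,168.545) → (90.379,67.373). Open path.

**Shape 5** — `<path>` regular polygon, stroke `#008000` → cut (S707, F466). Machine vertices: (49.059,74.917) → (37.407,72.432) → (29.429,81.280) → (33.103,92.613) → (44.755,95.098) → (52.733,86.250) → (49.059,74.917). Closed: final G1 returns to the first vertex.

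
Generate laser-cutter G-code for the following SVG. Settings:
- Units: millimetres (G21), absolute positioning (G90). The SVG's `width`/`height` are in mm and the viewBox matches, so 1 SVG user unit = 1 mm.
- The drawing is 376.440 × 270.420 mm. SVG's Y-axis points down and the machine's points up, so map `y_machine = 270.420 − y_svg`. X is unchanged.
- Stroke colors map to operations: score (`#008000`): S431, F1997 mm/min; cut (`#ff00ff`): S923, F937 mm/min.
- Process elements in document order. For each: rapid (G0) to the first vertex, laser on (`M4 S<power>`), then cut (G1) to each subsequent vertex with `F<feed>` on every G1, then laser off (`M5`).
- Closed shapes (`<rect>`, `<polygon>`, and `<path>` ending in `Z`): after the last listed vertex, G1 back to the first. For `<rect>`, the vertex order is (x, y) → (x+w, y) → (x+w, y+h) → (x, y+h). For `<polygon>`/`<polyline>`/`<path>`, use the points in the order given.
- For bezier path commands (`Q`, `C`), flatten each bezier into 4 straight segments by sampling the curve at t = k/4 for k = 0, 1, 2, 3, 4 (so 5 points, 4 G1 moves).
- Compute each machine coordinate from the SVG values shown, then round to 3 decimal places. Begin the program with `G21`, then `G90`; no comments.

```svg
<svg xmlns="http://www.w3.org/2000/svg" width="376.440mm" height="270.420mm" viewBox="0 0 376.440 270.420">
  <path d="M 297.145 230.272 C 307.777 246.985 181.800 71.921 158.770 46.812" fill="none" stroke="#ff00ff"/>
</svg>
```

1 u = 1 mm; y_m = 270.420 − y.

[1] `<path>` cubic bezier, #ff00ff→cut S923 F937: (297.145,40.148) → (283.248,58.232) → (240.581,116.195) → (191.602,181.999) → (158.770,223.608)

G21
G90
G0 X297.145 Y40.148
M4 S923
G1 X283.248 Y58.232 F937
G1 X240.581 Y116.195 F937
G1 X191.602 Y181.999 F937
G1 X158.770 Y223.608 F937
M5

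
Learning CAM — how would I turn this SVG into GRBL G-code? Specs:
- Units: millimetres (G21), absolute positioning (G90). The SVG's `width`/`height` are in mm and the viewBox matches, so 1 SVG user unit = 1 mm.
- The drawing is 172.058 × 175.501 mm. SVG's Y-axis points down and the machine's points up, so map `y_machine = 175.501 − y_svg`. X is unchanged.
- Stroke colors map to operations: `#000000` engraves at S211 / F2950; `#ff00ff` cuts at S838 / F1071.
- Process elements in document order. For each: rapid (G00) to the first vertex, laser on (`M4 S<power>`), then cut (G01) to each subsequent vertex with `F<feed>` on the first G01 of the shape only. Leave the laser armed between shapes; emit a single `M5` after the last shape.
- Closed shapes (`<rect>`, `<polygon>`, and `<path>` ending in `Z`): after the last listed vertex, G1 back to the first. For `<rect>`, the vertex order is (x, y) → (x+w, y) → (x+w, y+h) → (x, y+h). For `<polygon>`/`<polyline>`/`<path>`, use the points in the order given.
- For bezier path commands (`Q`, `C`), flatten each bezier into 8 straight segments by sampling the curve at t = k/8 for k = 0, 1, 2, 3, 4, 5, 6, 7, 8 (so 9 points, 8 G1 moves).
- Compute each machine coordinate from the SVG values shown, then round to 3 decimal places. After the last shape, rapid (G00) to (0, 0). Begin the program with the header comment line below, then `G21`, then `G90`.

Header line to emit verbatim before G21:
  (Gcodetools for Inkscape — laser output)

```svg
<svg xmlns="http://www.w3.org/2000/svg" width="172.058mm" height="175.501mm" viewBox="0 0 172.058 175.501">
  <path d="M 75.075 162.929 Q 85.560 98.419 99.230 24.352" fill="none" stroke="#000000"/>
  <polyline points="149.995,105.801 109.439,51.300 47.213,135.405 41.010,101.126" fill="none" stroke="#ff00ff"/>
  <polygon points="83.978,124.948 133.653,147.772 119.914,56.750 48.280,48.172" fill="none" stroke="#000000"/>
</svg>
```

Since the viewBox matches the mm dimensions, user units are millimetres directly. The only transform is the Y-flip y_m = 175.501 − y_svg.

Shape 1 is a quadratic bezier drawn with `<path>`. Its stroke #000000 means engrave at S211, F2950. After flipping Y the toolpath is (75.075,12.572) → (77.746,28.849) → (80.517,45.424) → (83.387,62.298) → (86.356,79.471) → (89.425,96.943) → (92.594,114.713) → (95.862,132.782) → (99.230,151.149).

Shape 2 is a open polyline drawn with `<polyline>`. Its stroke #ff00ff means cut at S838, F1071. After flipping Y the toolpath is (149.995,69.700) → (109.439,124.201) → (47.213,40.096) → (41.010,74.375).

Shape 3 is a closed polygon drawn with `<polygon>`. Its stroke #000000 means engrave at S211, F2950. After flipping Y the toolpath is (83.978,50.553) → (133.653,27.729) → (119.914,118.751) → (48.280,127.329) → (83.978,50.553), returning to the start.

(Gcodetools for Inkscape — laser output)
G21
G90
G00 X75.075 Y12.572
M4 S211
G01 X77.746 Y28.849 F2950
G01 X80.517 Y45.424
G01 X83.387 Y62.298
G01 X86.356 Y79.471
G01 X89.425 Y96.943
G01 X92.594 Y114.713
G01 X95.862 Y132.782
G01 X99.230 Y151.149
G00 X149.995 Y69.700
M4 S838
G01 X109.439 Y124.201 F1071
G01 X47.213 Y40.096
G01 X41.010 Y74.375
G00 X83.978 Y50.553
M4 S211
G01 X133.653 Y27.729 F2950
G01 X119.914 Y118.751
G01 X48.280 Y127.329
G01 X83.978 Y50.553
M5
G00 X0.000 Y0.000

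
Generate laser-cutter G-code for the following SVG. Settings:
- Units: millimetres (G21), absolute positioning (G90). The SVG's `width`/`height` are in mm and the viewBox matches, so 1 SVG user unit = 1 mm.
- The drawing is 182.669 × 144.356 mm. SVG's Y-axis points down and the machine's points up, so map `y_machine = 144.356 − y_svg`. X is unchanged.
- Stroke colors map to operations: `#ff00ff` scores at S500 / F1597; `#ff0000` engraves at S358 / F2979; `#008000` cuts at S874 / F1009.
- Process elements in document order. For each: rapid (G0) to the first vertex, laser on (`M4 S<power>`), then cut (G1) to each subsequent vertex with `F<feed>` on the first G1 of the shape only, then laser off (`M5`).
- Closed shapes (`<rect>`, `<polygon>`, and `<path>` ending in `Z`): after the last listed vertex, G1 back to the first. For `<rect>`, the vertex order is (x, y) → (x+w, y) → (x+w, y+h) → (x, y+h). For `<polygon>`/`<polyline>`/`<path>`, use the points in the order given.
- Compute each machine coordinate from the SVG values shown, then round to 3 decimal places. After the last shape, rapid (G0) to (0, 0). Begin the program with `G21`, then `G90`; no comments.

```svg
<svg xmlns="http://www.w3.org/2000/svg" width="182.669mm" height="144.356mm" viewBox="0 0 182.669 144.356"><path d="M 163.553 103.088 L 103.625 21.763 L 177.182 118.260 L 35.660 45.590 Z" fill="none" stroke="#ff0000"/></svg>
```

Since the viewBox matches the mm dimensions, user units are millimetres directly. The only transform is the Y-flip y_m = 144.356 − y_svg.

Shape 1 is a closed polygon drawn with `<path>`. Its stroke #ff0000 means engrave at S358, F2979. After flipping Y the toolpath is (163.553,41.268) → (103.625,122.593) → (177.182,26.096) → (35.660,98.766) → (163.553,41.268), returning to the start.

G21
G90
G0 X163.553 Y41.268
M4 S358
G1 X103.625 Y122.593 F2979
G1 X177.182 Y26.096
G1 X35.660 Y98.766
G1 X163.553 Y41.268
M5
G0 X0.000 Y0.000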